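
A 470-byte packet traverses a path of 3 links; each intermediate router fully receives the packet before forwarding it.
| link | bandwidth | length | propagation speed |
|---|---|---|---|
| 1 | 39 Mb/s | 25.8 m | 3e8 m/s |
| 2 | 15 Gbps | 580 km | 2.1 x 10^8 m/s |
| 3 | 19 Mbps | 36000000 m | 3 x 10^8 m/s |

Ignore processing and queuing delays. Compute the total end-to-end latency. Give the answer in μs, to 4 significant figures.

L = 470 × 8 = 3760 bits.
Transmission delays (L/R per hop): 96.4103, 0.250667, 197.895 μs; sum = 294.556 μs.
Propagation delays (d/s per hop): 0.086, 2761.9, 120000 μs; sum = 122762 μs.
End-to-end = 123100 μs.

123100 μs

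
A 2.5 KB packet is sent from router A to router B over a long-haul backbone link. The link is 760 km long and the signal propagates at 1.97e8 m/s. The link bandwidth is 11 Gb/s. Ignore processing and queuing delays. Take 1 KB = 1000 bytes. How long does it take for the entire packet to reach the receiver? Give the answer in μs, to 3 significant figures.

3860 μs

L = 20000 bits.
Transmission delay = L/R = 20000 / 11000000000 = 1.81818 μs.
Propagation delay = d/s = 760000 m / 197000000 m/s = 3857.87 μs.
Total = 3860 μs.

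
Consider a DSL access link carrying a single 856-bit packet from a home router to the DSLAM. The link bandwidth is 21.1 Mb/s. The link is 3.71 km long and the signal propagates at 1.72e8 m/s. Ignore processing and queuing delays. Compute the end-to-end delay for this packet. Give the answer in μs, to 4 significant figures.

62.14 μs

Transmission delay = L/R = 856 / 21100000 = 40.5687 μs.
Propagation delay = d/s = 3710 m / 172000000 m/s = 21.5698 μs.
Total = 62.14 μs.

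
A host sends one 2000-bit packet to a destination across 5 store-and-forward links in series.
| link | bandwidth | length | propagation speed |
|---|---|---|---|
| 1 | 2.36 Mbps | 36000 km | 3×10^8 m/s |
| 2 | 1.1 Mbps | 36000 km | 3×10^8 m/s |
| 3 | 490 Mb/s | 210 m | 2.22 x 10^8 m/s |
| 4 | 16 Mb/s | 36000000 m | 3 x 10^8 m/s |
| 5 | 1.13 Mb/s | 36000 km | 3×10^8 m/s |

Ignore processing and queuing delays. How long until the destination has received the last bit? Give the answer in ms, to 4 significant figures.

Transmission delays (L/R per hop): 0.847458, 1.81818, 0.00408163, 0.125, 1.76991 ms; sum = 4.56463 ms.
Propagation delays (d/s per hop): 120, 120, 0.000945946, 120, 120 ms; sum = 480.001 ms.
End-to-end = 484.6 ms.

484.6 ms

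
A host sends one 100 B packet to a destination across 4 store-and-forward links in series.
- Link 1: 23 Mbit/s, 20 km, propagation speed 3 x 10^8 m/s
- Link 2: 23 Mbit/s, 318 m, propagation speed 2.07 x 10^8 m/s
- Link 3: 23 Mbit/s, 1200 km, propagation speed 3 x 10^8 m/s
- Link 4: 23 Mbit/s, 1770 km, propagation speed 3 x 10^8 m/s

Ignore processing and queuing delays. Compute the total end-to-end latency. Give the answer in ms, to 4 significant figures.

L = 100 × 8 = 800 bits.
Transmission delay per hop = L/R = 800/23000000 = 0.0347826 ms; 4 hops → 0.13913 ms.
Propagation delays (d/s per hop): 0.0666667, 0.00153623, 4, 5.9 ms; sum = 9.9682 ms.
End-to-end = 10.11 ms.

10.11 ms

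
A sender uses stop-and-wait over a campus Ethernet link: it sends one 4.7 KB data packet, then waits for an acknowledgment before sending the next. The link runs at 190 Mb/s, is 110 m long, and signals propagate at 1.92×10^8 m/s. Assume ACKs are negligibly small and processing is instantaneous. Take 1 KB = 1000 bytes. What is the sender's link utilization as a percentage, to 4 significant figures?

99.42 %

t_tx = L/R = 37600/190000000 = 0.000197895 s.
t_prop = 110/192000000 = 5.72917e-07 s; RTT = 1.14583e-06 s.
Cycle = t_tx + RTT = 0.000199041 s.
Utilization = t_tx / cycle = 0.000197895/0.000199041 = 99.42 %.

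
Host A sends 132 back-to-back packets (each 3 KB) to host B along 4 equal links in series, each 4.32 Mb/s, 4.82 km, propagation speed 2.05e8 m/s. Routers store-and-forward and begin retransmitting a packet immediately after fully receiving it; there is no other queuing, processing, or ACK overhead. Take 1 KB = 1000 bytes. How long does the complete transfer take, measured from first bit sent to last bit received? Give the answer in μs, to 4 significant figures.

750100 μs

Per-hop transmission t_tx = L/R = 24000/4320000 = 5555.56 μs.
Per-hop propagation t_prop = 4820/2.05e+08 = 23.5122 μs.
Pipeline fill: first packet needs 4·t_tx to clear all hops; remaining 131 packets each add one t_tx.
Total = (4+132-1)·t_tx + 4·t_prop = 135·5555.56 + 4·23.5122 = 750100 μs.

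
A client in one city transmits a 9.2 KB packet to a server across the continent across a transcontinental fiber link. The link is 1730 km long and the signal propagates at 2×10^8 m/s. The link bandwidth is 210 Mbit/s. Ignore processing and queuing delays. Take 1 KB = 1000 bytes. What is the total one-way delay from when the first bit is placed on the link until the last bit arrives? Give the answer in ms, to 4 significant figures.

L = 73600 bits.
Transmission delay = L/R = 73600 / 210000000 = 0.350476 ms.
Propagation delay = d/s = 1730000 m / 200000000 m/s = 8.65 ms.
Total = 9.000 ms.

9.000 ms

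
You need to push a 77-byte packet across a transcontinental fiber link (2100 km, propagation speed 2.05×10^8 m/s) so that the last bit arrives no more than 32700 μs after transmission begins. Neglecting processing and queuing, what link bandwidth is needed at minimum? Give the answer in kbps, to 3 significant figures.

27.4 kbps

L = 616 bits.
Propagation delay = 2100000 / 2.05e+08 = 10243.9 μs.
Transmission budget = 32700 − 10243.9 = 22456.1 μs.
R ≥ L / t_tx = 616 bits / 0.0224561 s = 27.4 kbps.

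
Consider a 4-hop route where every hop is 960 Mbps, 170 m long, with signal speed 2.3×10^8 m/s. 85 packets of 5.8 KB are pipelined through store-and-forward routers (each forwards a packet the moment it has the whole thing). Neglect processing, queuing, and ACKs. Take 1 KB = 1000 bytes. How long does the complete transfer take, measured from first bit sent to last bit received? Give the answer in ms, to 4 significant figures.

4.256 ms

Per-hop transmission t_tx = L/R = 46400/960000000 = 0.0483333 ms.
Per-hop propagation t_prop = 170/2.3e+08 = 0.00073913 ms.
Pipeline fill: first packet needs 4·t_tx to clear all hops; remaining 84 packets each add one t_tx.
Total = (4+85-1)·t_tx + 4·t_prop = 88·0.0483333 + 4·0.00073913 = 4.256 ms.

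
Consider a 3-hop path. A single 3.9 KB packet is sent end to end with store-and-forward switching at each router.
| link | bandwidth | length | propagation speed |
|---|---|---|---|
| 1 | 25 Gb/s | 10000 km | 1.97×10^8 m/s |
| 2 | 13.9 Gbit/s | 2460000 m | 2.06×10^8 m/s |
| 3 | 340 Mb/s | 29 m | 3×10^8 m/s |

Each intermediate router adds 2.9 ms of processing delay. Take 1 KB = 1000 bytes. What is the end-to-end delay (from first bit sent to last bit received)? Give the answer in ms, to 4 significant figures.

68.60 ms

L = 31200 bits.
Transmission delays (L/R per hop): 0.001248, 0.0022446, 0.0917647 ms; sum = 0.0952573 ms.
Propagation delays (d/s per hop): 50.7614, 11.9417, 9.66667e-05 ms; sum = 62.7033 ms.
Processing at 2 router(s): 2 × 2.9 ms = 5.8 ms.
End-to-end = 68.60 ms.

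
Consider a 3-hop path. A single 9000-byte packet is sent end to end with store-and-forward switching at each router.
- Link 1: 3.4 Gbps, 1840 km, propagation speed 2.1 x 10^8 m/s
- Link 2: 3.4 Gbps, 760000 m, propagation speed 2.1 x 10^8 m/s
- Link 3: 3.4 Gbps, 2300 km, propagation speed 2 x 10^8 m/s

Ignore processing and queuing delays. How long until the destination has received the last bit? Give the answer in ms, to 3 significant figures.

23.9 ms

L = 9000 × 8 = 72000 bits.
Transmission delay per hop = L/R = 72000/3400000000 = 0.0211765 ms; 3 hops → 0.0635294 ms.
Propagation delays (d/s per hop): 8.7619, 3.61905, 11.5 ms; sum = 23.881 ms.
End-to-end = 23.9 ms.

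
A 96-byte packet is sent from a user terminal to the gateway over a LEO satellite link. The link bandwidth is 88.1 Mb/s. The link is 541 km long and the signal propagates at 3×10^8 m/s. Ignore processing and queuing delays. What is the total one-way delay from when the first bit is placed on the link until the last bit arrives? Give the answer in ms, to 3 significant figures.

L = 96 × 8 = 768 bits.
Transmission delay = L/R = 768 / 88100000 = 0.00871737 ms.
Propagation delay = d/s = 541000 m / 300000000 m/s = 1.80333 ms.
Total = 1.81 ms.

1.81 ms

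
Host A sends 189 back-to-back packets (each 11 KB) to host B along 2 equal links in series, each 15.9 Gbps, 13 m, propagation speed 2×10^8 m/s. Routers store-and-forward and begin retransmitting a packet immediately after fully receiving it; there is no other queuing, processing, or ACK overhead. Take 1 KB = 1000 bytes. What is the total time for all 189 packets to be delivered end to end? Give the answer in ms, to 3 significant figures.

Per-hop transmission t_tx = L/R = 88000/15900000000 = 0.00553459 ms.
Per-hop propagation t_prop = 13/200000000 = 6.5e-05 ms.
Pipeline fill: first packet needs 2·t_tx to clear all hops; remaining 188 packets each add one t_tx.
Total = (2+189-1)·t_tx + 2·t_prop = 190·0.00553459 + 2·6.5e-05 = 1.05 ms.

1.05 ms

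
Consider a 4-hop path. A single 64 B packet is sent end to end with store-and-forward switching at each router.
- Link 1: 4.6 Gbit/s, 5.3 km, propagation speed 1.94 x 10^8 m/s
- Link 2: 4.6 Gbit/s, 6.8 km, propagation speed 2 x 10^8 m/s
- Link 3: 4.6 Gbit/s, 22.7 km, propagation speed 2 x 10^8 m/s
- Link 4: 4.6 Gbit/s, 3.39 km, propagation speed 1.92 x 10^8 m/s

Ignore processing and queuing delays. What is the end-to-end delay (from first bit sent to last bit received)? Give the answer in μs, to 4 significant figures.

L = 64 × 8 = 512 bits.
Transmission delay per hop = L/R = 512/4600000000 = 0.111304 μs; 4 hops → 0.445217 μs.
Propagation delays (d/s per hop): 27.3196, 34, 113.5, 17.6563 μs; sum = 192.476 μs.
End-to-end = 192.9 μs.

192.9 μs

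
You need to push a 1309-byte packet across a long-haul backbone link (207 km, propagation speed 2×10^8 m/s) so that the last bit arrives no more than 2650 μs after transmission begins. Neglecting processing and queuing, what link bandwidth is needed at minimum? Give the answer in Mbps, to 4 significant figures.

L = 10472 bits.
Propagation delay = 207000 / 200000000 = 1035 μs.
Transmission budget = 2650 − 1035 = 1615 μs.
R ≥ L / t_tx = 10472 bits / 0.001615 s = 6.484 Mbps.

6.484 Mbps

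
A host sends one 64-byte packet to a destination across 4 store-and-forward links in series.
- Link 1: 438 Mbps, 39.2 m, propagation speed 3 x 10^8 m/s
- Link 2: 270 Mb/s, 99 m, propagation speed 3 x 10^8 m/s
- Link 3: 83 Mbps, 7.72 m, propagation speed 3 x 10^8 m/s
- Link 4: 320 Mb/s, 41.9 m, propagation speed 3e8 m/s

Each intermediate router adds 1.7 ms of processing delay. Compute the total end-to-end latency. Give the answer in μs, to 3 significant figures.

L = 64 × 8 = 512 bits.
Transmission delays (L/R per hop): 1.16895, 1.8963, 6.16867, 1.6 μs; sum = 10.8339 μs.
Propagation delays (d/s per hop): 0.130667, 0.33, 0.0257333, 0.139667 μs; sum = 0.626067 μs.
Processing at 3 router(s): 3 × 1.7 ms = 5100 μs.
End-to-end = 5110 μs.

5110 μs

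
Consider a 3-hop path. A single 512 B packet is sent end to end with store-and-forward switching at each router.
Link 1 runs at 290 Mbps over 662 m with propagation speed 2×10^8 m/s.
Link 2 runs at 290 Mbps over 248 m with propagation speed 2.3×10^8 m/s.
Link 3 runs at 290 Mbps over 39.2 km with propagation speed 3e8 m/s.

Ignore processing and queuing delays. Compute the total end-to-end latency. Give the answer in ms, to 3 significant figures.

L = 512 × 8 = 4096 bits.
Transmission delay per hop = L/R = 4096/290000000 = 0.0141241 ms; 3 hops → 0.0423724 ms.
Propagation delays (d/s per hop): 0.00331, 0.00107826, 0.130667 ms; sum = 0.135055 ms.
End-to-end = 0.177 ms.

0.177 ms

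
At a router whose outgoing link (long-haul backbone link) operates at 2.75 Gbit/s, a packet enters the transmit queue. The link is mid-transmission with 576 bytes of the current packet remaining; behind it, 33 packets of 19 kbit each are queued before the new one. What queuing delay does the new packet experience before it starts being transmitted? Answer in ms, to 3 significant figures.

Each queued packet: L/R = 19000/2750000000 = 0.00690909 ms.
33 queued → 0.228 ms.
Plus remaining 4608 bits of current packet: 0.00167564 ms.
Queuing delay = 0.230 ms.

0.230 ms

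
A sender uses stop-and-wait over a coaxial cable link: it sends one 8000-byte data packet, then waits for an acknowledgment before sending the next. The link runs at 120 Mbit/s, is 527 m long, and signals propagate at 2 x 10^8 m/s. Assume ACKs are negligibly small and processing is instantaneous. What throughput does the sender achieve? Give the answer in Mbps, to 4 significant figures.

t_tx = L/R = 64000/120000000 = 0.000533333 s.
t_prop = 527/200000000 = 2.635e-06 s; RTT = 5.27e-06 s.
Cycle = t_tx + RTT = 0.000538603 s.
Throughput = L / cycle = 64000 / 0.000538603 = 118.8 Mbps.

118.8 Mbps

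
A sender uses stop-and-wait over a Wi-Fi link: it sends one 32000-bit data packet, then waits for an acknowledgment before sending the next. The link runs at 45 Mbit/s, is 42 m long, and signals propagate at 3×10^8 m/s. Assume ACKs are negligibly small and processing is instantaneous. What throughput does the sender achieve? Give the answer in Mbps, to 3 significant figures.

45.0 Mbps

t_tx = L/R = 32000/45000000 = 0.000711111 s.
t_prop = 42/300000000 = 1.4e-07 s; RTT = 2.8e-07 s.
Cycle = t_tx + RTT = 0.000711391 s.
Throughput = L / cycle = 32000 / 0.000711391 = 45.0 Mbps.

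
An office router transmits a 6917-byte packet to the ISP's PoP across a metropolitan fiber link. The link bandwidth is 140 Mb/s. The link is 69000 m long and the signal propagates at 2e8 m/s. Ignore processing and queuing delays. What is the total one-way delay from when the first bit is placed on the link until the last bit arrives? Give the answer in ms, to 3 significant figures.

L = 6917 × 8 = 55336 bits.
Transmission delay = L/R = 55336 / 140000000 = 0.395257 ms.
Propagation delay = d/s = 69000 m / 200000000 m/s = 0.345 ms.
Total = 0.740 ms.

0.740 ms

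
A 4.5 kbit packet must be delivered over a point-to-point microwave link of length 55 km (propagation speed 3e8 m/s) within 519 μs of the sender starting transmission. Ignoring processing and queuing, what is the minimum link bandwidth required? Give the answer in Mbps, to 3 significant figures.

13.4 Mbps

Propagation delay = 55000 / 300000000 = 183.333 μs.
Transmission budget = 519 − 183.333 = 335.667 μs.
R ≥ L / t_tx = 4500 bits / 0.000335667 s = 13.4 Mbps.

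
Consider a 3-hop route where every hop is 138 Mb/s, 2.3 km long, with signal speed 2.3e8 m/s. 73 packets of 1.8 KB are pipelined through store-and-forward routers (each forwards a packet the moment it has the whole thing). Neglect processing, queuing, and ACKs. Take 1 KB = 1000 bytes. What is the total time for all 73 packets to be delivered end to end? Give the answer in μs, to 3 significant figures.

Per-hop transmission t_tx = L/R = 14400/138000000 = 104.348 μs.
Per-hop propagation t_prop = 2300/2.3e+08 = 10 μs.
Pipeline fill: first packet needs 3·t_tx to clear all hops; remaining 72 packets each add one t_tx.
Total = (3+73-1)·t_tx + 3·t_prop = 75·104.348 + 3·10 = 7860 μs.

7860 μs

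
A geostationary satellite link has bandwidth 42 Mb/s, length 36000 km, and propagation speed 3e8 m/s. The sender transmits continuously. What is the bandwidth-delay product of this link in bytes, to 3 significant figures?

630000 bytes

Propagation delay = 36000000 / 300000000 = 0.12 s.
BDP = R × t_prop = 42000000 × 0.12 = 5040000 bits.
In bytes: 5040000/8 = 630000 bytes.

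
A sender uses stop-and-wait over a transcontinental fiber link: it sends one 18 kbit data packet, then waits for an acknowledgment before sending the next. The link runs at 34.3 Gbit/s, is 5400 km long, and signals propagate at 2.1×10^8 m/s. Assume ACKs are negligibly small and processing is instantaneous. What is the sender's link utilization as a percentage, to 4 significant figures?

t_tx = L/R = 18000/3.43e+10 = 5.24781e-07 s.
t_prop = 5400000/210000000 = 0.0257143 s; RTT = 0.0514286 s.
Cycle = t_tx + RTT = 0.0514291 s.
Utilization = t_tx / cycle = 5.24781e-07/0.0514291 = 0.001020 %.

0.001020 %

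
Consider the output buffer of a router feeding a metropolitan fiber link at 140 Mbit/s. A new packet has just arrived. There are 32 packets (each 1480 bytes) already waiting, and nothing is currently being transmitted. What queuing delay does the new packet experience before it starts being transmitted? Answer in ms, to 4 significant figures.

Each queued packet: L/R = 11840/140000000 = 0.0845714 ms.
32 queued → 2.70629 ms.
Queuing delay = 2.706 ms.

2.706 ms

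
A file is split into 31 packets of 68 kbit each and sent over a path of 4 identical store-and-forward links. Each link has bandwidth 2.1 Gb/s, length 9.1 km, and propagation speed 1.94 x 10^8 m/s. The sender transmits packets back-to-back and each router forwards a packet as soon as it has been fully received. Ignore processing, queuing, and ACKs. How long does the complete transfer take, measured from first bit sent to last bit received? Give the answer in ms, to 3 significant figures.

1.29 ms

Per-hop transmission t_tx = L/R = 68000/2100000000 = 0.032381 ms.
Per-hop propagation t_prop = 9100/194000000 = 0.0469072 ms.
Pipeline fill: first packet needs 4·t_tx to clear all hops; remaining 30 packets each add one t_tx.
Total = (4+31-1)·t_tx + 4·t_prop = 34·0.032381 + 4·0.0469072 = 1.29 ms.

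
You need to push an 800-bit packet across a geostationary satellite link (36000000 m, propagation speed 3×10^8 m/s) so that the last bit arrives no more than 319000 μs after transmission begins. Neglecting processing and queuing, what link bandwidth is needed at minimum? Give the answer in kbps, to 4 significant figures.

Propagation delay = 36000000 / 300000000 = 120000 μs.
Transmission budget = 319000 − 120000 = 199000 μs.
R ≥ L / t_tx = 800 bits / 0.199 s = 4.020 kbps.

4.020 kbps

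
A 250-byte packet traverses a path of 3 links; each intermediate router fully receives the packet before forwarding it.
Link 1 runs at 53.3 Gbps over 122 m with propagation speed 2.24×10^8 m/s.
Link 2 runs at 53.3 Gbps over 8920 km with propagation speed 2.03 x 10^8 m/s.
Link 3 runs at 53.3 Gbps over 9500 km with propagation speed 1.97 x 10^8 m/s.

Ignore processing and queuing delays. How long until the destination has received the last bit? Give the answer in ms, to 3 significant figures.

L = 250 × 8 = 2000 bits.
Transmission delay per hop = L/R = 2000/53300000000 = 3.75235e-05 ms; 3 hops → 0.00011257 ms.
Propagation delays (d/s per hop): 0.000544643, 43.9409, 48.2234 ms; sum = 92.1648 ms.
End-to-end = 92.2 ms.

92.2 ms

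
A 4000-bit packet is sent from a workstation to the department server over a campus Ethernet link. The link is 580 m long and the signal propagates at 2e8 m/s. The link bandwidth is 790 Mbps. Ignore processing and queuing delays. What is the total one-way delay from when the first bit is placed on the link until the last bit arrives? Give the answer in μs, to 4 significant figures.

7.963 μs

Transmission delay = L/R = 4000 / 790000000 = 5.06329 μs.
Propagation delay = d/s = 580 m / 200000000 m/s = 2.9 μs.
Total = 7.963 μs.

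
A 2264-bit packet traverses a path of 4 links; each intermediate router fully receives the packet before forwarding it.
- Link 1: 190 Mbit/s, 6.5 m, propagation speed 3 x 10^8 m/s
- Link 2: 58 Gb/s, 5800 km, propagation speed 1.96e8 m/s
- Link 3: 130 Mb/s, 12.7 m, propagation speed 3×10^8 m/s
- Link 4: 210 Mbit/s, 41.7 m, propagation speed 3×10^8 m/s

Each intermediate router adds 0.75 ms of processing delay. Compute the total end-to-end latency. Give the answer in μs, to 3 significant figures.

31900 μs

Transmission delays (L/R per hop): 11.9158, 0.0390345, 17.4154, 10.781 μs; sum = 40.1512 μs.
Propagation delays (d/s per hop): 0.0216667, 29591.8, 0.0423333, 0.139 μs; sum = 29592 μs.
Processing at 3 router(s): 3 × 0.75 ms = 2250 μs.
End-to-end = 31900 μs.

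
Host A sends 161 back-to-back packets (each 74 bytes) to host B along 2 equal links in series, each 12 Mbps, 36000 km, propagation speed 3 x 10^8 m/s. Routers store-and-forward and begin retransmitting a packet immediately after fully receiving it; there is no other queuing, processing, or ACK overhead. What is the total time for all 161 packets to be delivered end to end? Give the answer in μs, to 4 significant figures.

Per-hop transmission t_tx = L/R = 592/12000000 = 49.3333 μs.
Per-hop propagation t_prop = 36000000/300000000 = 120000 μs.
Pipeline fill: first packet needs 2·t_tx to clear all hops; remaining 160 packets each add one t_tx.
Total = (2+161-1)·t_tx + 2·t_prop = 162·49.3333 + 2·120000 = 248000 μs.

248000 μs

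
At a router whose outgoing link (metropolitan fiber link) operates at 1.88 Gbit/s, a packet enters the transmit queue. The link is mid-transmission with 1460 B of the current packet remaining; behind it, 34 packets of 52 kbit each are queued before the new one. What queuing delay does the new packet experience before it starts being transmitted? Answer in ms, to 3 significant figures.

Each queued packet: L/R = 52000/1880000000 = 0.0276596 ms.
34 queued → 0.940426 ms.
Plus remaining 11680 bits of current packet: 0.00621277 ms.
Queuing delay = 0.947 ms.

0.947 ms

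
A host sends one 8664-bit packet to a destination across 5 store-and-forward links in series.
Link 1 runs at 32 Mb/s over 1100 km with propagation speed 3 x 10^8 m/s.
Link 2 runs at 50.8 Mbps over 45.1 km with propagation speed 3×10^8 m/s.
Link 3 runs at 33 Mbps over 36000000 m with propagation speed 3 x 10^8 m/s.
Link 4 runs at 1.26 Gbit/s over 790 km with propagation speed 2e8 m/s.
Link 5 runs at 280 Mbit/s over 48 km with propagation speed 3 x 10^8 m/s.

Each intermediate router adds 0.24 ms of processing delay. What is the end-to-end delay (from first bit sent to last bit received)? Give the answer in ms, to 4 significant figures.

129.6 ms

Transmission delays (L/R per hop): 0.27075, 0.170551, 0.262545, 0.00687619, 0.0309429 ms; sum = 0.741666 ms.
Propagation delays (d/s per hop): 3.66667, 0.150333, 120, 3.95, 0.16 ms; sum = 127.927 ms.
Processing at 4 router(s): 4 × 0.24 ms = 0.96 ms.
End-to-end = 129.6 ms.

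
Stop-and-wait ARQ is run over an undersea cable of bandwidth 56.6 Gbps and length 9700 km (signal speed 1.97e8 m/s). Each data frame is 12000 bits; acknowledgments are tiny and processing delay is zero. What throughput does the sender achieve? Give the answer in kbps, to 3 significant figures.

t_tx = L/R = 12000/56600000000 = 2.12014e-07 s.
t_prop = 9700000/197000000 = 0.0492386 s; RTT = 0.0984772 s.
Cycle = t_tx + RTT = 0.0984774 s.
Throughput = L / cycle = 12000 / 0.0984774 = 122 kbps.

122 kbps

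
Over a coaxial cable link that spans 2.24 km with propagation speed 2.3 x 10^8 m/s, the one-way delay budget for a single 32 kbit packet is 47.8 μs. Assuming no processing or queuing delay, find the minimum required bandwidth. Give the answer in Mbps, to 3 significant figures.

841 Mbps

Propagation delay = 2240 / 2.3e+08 = 9.73913 μs.
Transmission budget = 47.8 − 9.73913 = 38.0609 μs.
R ≥ L / t_tx = 32000 bits / 3.80609e-05 s = 841 Mbps.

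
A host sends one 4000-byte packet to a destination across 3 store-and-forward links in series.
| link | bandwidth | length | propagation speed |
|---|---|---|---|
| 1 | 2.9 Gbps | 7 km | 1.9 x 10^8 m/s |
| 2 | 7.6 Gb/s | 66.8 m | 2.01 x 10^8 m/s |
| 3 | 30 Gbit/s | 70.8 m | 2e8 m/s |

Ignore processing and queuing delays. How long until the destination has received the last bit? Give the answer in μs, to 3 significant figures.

L = 4000 × 8 = 32000 bits.
Transmission delays (L/R per hop): 11.0345, 4.21053, 1.06667 μs; sum = 16.3117 μs.
Propagation delays (d/s per hop): 36.8421, 0.332338, 0.354 μs; sum = 37.5284 μs.
End-to-end = 53.8 μs.

53.8 μs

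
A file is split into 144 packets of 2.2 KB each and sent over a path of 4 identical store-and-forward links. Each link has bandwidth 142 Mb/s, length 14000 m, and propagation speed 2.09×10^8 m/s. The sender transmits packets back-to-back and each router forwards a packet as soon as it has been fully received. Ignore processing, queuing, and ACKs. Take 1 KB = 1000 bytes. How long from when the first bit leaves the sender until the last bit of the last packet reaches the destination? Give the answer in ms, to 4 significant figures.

Per-hop transmission t_tx = L/R = 17600/142000000 = 0.123944 ms.
Per-hop propagation t_prop = 14000/209000000 = 0.0669856 ms.
Pipeline fill: first packet needs 4·t_tx to clear all hops; remaining 143 packets each add one t_tx.
Total = (4+144-1)·t_tx + 4·t_prop = 147·0.123944 + 4·0.0669856 = 18.49 ms.

18.49 ms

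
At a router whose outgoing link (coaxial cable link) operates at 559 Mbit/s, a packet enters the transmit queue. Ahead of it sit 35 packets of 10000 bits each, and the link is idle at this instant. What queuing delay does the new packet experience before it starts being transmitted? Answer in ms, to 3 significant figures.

Each queued packet: L/R = 10000/559000000 = 0.0178891 ms.
35 queued → 0.626118 ms.
Queuing delay = 0.626 ms.

0.626 ms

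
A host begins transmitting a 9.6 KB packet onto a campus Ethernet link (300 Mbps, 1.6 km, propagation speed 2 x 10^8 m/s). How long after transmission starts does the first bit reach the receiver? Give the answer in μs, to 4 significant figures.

First bit experiences only propagation delay: d/s = 1600/200000000 = 8.000 μs.

8.000 μs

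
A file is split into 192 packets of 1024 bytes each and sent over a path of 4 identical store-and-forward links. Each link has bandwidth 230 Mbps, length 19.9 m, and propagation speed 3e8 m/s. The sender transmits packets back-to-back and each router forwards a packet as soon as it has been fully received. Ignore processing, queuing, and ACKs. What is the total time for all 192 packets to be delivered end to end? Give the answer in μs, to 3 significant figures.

6950 μs

Per-hop transmission t_tx = L/R = 8192/230000000 = 35.6174 μs.
Per-hop propagation t_prop = 19.9/300000000 = 0.0663333 μs.
Pipeline fill: first packet needs 4·t_tx to clear all hops; remaining 191 packets each add one t_tx.
Total = (4+192-1)·t_tx + 4·t_prop = 195·35.6174 + 4·0.0663333 = 6950 μs.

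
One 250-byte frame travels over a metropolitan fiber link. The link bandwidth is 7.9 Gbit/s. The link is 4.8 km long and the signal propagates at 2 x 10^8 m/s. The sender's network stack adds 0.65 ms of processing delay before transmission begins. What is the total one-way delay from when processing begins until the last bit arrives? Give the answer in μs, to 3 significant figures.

674 μs

L = 250 × 8 = 2000 bits.
Transmission delay = L/R = 2000 / 7900000000 = 0.253165 μs.
Propagation delay = d/s = 4800 m / 200000000 m/s = 24 μs.
Plus processing delay 0.65 ms = 650 μs.
Total = 674 μs.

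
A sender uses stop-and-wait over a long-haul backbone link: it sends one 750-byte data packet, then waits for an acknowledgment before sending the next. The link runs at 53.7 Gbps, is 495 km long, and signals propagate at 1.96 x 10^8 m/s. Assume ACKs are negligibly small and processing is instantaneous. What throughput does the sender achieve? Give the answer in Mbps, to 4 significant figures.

t_tx = L/R = 6000/53700000000 = 1.11732e-07 s.
t_prop = 495000/196000000 = 0.00252551 s; RTT = 0.00505102 s.
Cycle = t_tx + RTT = 0.00505113 s.
Throughput = L / cycle = 6000 / 0.00505113 = 1.188 Mbps.

1.188 Mbps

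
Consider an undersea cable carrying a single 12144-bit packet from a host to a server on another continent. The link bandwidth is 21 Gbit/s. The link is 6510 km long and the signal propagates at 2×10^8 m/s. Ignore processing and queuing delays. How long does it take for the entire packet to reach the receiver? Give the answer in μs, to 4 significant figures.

Transmission delay = L/R = 12144 / 21000000000 = 0.578286 μs.
Propagation delay = d/s = 6510000 m / 200000000 m/s = 32550 μs.
Total = 32550 μs.

32550 μs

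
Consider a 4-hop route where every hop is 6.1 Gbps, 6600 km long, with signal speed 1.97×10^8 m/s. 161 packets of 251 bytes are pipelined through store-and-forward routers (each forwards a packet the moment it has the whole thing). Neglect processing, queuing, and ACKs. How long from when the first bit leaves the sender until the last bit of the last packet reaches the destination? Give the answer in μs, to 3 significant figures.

Per-hop transmission t_tx = L/R = 2008/6100000000 = 0.32918 μs.
Per-hop propagation t_prop = 6600000/197000000 = 33502.5 μs.
Pipeline fill: first packet needs 4·t_tx to clear all hops; remaining 160 packets each add one t_tx.
Total = (4+161-1)·t_tx + 4·t_prop = 164·0.32918 + 4·33502.5 = 134000 μs.

134000 μs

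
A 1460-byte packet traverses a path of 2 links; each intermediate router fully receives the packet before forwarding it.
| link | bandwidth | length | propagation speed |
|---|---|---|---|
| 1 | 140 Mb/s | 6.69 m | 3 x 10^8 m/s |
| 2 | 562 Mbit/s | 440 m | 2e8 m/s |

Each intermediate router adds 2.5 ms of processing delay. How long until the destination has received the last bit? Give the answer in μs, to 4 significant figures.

2606 μs

L = 1460 × 8 = 11680 bits.
Transmission delays (L/R per hop): 83.4286, 20.7829 μs; sum = 104.211 μs.
Propagation delays (d/s per hop): 0.0223, 2.2 μs; sum = 2.2223 μs.
Processing at 1 router(s): 1 × 2.5 ms = 2500 μs.
End-to-end = 2606 μs.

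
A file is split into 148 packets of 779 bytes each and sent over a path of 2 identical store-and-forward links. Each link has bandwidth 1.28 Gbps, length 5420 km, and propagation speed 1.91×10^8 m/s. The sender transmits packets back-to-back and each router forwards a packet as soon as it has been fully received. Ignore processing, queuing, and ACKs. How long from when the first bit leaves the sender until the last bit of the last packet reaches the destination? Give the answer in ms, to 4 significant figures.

Per-hop transmission t_tx = L/R = 6232/1280000000 = 0.00486875 ms.
Per-hop propagation t_prop = 5420000/191000000 = 28.377 ms.
Pipeline fill: first packet needs 2·t_tx to clear all hops; remaining 147 packets each add one t_tx.
Total = (2+148-1)·t_tx + 2·t_prop = 149·0.00486875 + 2·28.377 = 57.48 ms.

57.48 ms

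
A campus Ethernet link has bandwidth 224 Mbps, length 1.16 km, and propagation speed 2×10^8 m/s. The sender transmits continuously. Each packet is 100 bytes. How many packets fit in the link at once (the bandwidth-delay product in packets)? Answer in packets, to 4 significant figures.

1.624 packets

Propagation delay = 1160 / 200000000 = 5.8e-06 s.
BDP = R × t_prop = 224000000 × 5.8e-06 = 1299.2 bits.
In packets of 800 bits: 1.624 packets.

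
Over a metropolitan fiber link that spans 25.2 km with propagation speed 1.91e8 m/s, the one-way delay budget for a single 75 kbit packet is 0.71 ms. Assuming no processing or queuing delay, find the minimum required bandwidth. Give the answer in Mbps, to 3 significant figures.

Propagation delay = 25200 / 191000000 = 0.131937 ms.
Transmission budget = 0.71 − 0.131937 = 0.578063 ms.
R ≥ L / t_tx = 75000 bits / 0.000578063 s = 130 Mbps.

130 Mbps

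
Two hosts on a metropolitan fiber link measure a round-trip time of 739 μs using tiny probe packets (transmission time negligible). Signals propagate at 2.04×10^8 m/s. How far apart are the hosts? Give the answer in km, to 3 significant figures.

75.4 km

One-way propagation = RTT/2 = 369.5 μs.
d = s × t = 204000000 × 0.0003695 = 75.4 km.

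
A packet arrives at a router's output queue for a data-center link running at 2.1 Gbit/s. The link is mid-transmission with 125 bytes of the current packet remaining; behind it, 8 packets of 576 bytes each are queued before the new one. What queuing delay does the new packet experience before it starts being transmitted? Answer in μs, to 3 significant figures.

Each queued packet: L/R = 4608/2100000000 = 2.19429 μs.
8 queued → 17.5543 μs.
Plus remaining 1000 bits of current packet: 0.47619 μs.
Queuing delay = 18.0 μs.

18.0 μs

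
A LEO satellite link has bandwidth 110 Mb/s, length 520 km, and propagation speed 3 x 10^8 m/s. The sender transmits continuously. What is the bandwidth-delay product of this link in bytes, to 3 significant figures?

23800 bytes

Propagation delay = 520000 / 300000000 = 0.00173333 s.
BDP = R × t_prop = 110000000 × 0.00173333 = 190667 bits.
In bytes: 190667/8 = 23800 bytes.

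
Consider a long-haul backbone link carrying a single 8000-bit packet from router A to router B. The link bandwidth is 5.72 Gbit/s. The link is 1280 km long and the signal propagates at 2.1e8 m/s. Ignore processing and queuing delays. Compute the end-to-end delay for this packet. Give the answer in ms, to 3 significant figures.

6.10 ms

Transmission delay = L/R = 8000 / 5720000000 = 0.0013986 ms.
Propagation delay = d/s = 1280000 m / 210000000 m/s = 6.09524 ms.
Total = 6.10 ms.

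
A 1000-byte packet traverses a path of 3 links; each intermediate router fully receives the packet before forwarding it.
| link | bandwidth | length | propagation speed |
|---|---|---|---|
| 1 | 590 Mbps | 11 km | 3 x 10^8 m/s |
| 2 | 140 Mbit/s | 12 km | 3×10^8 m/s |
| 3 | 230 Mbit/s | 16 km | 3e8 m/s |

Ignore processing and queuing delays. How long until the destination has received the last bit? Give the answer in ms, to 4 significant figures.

0.2355 ms

L = 1000 × 8 = 8000 bits.
Transmission delays (L/R per hop): 0.0135593, 0.0571429, 0.0347826 ms; sum = 0.105485 ms.
Propagation delays (d/s per hop): 0.0366667, 0.04, 0.0533333 ms; sum = 0.13 ms.
End-to-end = 0.2355 ms.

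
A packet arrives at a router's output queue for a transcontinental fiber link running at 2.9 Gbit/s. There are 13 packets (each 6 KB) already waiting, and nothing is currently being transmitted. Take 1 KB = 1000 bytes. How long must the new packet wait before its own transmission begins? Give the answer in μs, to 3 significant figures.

215 μs

Each queued packet: L/R = 48000/2900000000 = 16.5517 μs.
13 queued → 215.172 μs.
Queuing delay = 215 μs.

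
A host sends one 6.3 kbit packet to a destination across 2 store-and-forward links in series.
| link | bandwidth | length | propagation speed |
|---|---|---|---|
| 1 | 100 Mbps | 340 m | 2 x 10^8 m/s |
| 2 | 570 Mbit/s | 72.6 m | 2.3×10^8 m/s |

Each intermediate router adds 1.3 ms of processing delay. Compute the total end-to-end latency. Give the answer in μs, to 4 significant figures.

1376 μs

L = 6300 bits.
Transmission delays (L/R per hop): 63, 11.0526 μs; sum = 74.0526 μs.
Propagation delays (d/s per hop): 1.7, 0.315652 μs; sum = 2.01565 μs.
Processing at 1 router(s): 1 × 1.3 ms = 1300 μs.
End-to-end = 1376 μs.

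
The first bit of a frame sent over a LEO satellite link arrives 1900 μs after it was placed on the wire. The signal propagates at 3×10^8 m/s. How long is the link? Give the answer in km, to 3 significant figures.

570 km

d = s × t_prop = 300000000 × 0.0019 = 570 km.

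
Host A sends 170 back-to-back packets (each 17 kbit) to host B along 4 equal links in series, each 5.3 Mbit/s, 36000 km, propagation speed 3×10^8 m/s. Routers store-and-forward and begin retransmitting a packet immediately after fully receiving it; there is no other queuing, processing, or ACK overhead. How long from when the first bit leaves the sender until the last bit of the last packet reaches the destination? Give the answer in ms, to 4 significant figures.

Per-hop transmission t_tx = L/R = 17000/5300000 = 3.20755 ms.
Per-hop propagation t_prop = 36000000/300000000 = 120 ms.
Pipeline fill: first packet needs 4·t_tx to clear all hops; remaining 169 packets each add one t_tx.
Total = (4+170-1)·t_tx + 4·t_prop = 173·3.20755 + 4·120 = 1035 ms.

1035 ms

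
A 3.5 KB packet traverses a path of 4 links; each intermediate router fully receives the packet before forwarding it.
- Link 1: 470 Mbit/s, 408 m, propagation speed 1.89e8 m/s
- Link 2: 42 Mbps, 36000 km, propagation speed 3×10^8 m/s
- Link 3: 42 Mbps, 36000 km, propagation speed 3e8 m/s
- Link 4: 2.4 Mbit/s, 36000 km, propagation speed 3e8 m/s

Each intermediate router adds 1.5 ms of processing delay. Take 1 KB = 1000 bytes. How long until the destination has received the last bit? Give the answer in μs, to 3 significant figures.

378000 μs

L = 28000 bits.
Transmission delays (L/R per hop): 59.5745, 666.667, 666.667, 11666.7 μs; sum = 13059.6 μs.
Propagation delays (d/s per hop): 2.15873, 120000, 120000, 120000 μs; sum = 360002 μs.
Processing at 3 router(s): 3 × 1.5 ms = 4500 μs.
End-to-end = 378000 μs.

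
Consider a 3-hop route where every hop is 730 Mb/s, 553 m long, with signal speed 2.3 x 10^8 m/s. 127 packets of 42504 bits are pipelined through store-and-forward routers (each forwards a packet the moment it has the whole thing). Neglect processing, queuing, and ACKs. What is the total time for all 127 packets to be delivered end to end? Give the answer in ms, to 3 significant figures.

Per-hop transmission t_tx = L/R = 42504/730000000 = 0.0582247 ms.
Per-hop propagation t_prop = 553/2.3e+08 = 0.00240435 ms.
Pipeline fill: first packet needs 3·t_tx to clear all hops; remaining 126 packets each add one t_tx.
Total = (3+127-1)·t_tx + 3·t_prop = 129·0.0582247 + 3·0.00240435 = 7.52 ms.

7.52 ms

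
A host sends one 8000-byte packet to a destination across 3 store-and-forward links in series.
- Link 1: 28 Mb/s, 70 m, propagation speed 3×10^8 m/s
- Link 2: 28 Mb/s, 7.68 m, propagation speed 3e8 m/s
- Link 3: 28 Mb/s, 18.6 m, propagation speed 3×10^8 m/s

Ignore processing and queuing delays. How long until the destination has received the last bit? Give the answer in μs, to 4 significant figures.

L = 8000 × 8 = 64000 bits.
Transmission delay per hop = L/R = 64000/28000000 = 2285.71 μs; 3 hops → 6857.14 μs.
Propagation delays (d/s per hop): 0.233333, 0.0256, 0.062 μs; sum = 0.320933 μs.
End-to-end = 6857 μs.

6857 μs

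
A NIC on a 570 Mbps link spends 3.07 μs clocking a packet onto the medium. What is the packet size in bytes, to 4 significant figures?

L = R × t_tx = 570000000 b/s × 3.07e-06 s = 1749.9 bits.
In bytes: 1749.9 / 8 = 218.7 bytes.

218.7 bytes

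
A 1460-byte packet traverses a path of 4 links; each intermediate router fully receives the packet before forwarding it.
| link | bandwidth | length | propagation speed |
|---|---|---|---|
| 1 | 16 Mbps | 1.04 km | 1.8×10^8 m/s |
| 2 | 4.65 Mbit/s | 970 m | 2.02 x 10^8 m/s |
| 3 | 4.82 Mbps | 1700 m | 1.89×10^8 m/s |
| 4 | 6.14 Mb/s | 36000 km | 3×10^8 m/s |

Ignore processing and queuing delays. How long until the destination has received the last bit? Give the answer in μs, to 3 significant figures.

128000 μs

L = 1460 × 8 = 11680 bits.
Transmission delays (L/R per hop): 730, 2511.83, 2423.24, 1902.28 μs; sum = 7567.34 μs.
Propagation delays (d/s per hop): 5.77778, 4.80198, 8.99471, 120000 μs; sum = 120020 μs.
End-to-end = 128000 μs.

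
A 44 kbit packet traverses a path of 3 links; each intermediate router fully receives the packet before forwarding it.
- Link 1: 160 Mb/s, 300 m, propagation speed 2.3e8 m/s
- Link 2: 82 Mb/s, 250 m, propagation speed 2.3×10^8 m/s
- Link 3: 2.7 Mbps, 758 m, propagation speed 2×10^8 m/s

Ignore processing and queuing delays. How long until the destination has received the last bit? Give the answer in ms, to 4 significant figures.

L = 44000 bits.
Transmission delays (L/R per hop): 0.275, 0.536585, 16.2963 ms; sum = 17.1079 ms.
Propagation delays (d/s per hop): 0.00130435, 0.00108696, 0.00379 ms; sum = 0.0061813 ms.
End-to-end = 17.11 ms.

17.11 ms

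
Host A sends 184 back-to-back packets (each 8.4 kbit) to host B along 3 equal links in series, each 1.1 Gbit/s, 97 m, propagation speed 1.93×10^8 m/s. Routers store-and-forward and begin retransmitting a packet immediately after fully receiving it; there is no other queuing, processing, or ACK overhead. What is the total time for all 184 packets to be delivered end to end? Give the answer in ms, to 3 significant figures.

1.42 ms

Per-hop transmission t_tx = L/R = 8400/1100000000 = 0.00763636 ms.
Per-hop propagation t_prop = 97/193000000 = 0.000502591 ms.
Pipeline fill: first packet needs 3·t_tx to clear all hops; remaining 183 packets each add one t_tx.
Total = (3+184-1)·t_tx + 3·t_prop = 186·0.00763636 + 3·0.000502591 = 1.42 ms.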